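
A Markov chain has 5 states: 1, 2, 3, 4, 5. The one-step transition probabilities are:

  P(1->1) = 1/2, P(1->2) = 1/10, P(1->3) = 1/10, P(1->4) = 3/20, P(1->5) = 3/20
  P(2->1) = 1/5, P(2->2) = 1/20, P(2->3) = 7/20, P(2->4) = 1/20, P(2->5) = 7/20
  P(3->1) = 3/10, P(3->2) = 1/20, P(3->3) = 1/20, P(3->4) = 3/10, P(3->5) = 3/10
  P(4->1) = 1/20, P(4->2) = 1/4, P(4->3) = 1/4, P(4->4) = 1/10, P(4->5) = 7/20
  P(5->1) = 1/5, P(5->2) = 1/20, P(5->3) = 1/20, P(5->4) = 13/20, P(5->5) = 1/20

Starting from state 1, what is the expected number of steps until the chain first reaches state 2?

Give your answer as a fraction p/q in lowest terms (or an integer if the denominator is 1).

Answer: 8649/1057

Derivation:
Let h_i = expected steps to first reach 2 from state i.
Boundary: h_2 = 0.
First-step equations for the other states:
  h_1 = 1 + 1/2*h_1 + 1/10*h_2 + 1/10*h_3 + 3/20*h_4 + 3/20*h_5
  h_3 = 1 + 3/10*h_1 + 1/20*h_2 + 1/20*h_3 + 3/10*h_4 + 3/10*h_5
  h_4 = 1 + 1/20*h_1 + 1/4*h_2 + 1/4*h_3 + 1/10*h_4 + 7/20*h_5
  h_5 = 1 + 1/5*h_1 + 1/20*h_2 + 1/20*h_3 + 13/20*h_4 + 1/20*h_5

Substituting h_2 = 0 and rearranging gives the linear system (I - Q) h = 1:
  [1/2, -1/10, -3/20, -3/20] . (h_1, h_3, h_4, h_5) = 1
  [-3/10, 19/20, -3/10, -3/10] . (h_1, h_3, h_4, h_5) = 1
  [-1/20, -1/4, 9/10, -7/20] . (h_1, h_3, h_4, h_5) = 1
  [-1/5, -1/20, -13/20, 19/20] . (h_1, h_3, h_4, h_5) = 1

Solving yields:
  h_1 = 8649/1057
  h_3 = 8858/1057
  h_4 = 7409/1057
  h_5 = 8469/1057

Starting state is 1, so the expected hitting time is h_1 = 8649/1057.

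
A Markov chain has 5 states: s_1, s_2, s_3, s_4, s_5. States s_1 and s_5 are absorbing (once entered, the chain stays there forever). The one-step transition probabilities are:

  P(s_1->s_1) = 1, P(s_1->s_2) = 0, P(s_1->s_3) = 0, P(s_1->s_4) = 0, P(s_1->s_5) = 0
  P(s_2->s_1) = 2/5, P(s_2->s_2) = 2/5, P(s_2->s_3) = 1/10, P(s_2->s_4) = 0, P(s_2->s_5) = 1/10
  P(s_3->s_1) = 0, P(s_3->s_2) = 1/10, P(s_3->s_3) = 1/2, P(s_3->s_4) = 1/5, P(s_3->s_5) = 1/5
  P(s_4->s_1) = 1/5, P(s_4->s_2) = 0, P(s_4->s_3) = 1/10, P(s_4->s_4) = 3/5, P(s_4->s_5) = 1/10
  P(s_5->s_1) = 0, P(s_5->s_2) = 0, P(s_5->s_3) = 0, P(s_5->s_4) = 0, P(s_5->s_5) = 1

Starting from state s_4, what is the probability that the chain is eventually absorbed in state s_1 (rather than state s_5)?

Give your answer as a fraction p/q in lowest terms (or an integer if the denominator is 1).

Let a_i = P(absorbed in s_1 | start in state i).
Boundary conditions: a_s_1 = 1, a_s_5 = 0.
For each transient state i, a_i = sum_j P(i->j) * a_j:
  a_s_2 = 2/5*a_s_1 + 2/5*a_s_2 + 1/10*a_s_3 + 0*a_s_4 + 1/10*a_s_5
  a_s_3 = 0*a_s_1 + 1/10*a_s_2 + 1/2*a_s_3 + 1/5*a_s_4 + 1/5*a_s_5
  a_s_4 = 1/5*a_s_1 + 0*a_s_2 + 1/10*a_s_3 + 3/5*a_s_4 + 1/10*a_s_5

Substituting a_s_1 = 1 and a_s_5 = 0, rearrange to (I - Q) a = r where r[i] = P(i -> s_1):
  [3/5, -1/10, 0] . (a_s_2, a_s_3, a_s_4) = 2/5
  [-1/10, 1/2, -1/5] . (a_s_2, a_s_3, a_s_4) = 0
  [0, -1/10, 2/5] . (a_s_2, a_s_3, a_s_4) = 1/5

Solving yields:
  a_s_2 = 19/26
  a_s_3 = 5/13
  a_s_4 = 31/52

Starting state is s_4, so the absorption probability is a_s_4 = 31/52.

Answer: 31/52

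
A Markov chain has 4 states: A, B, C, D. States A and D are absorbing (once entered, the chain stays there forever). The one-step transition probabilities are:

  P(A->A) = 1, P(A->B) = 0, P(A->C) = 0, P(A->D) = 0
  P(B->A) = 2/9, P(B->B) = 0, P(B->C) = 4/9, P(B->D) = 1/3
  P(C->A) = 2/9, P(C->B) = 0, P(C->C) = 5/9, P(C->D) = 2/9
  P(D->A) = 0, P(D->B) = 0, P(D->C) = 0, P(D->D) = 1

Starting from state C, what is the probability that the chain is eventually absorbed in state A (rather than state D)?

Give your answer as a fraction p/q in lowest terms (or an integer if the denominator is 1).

Answer: 1/2

Derivation:
Let a_i = P(absorbed in A | start in state i).
Boundary conditions: a_A = 1, a_D = 0.
For each transient state i, a_i = sum_j P(i->j) * a_j:
  a_B = 2/9*a_A + 0*a_B + 4/9*a_C + 1/3*a_D
  a_C = 2/9*a_A + 0*a_B + 5/9*a_C + 2/9*a_D

Substituting a_A = 1 and a_D = 0, rearrange to (I - Q) a = r where r[i] = P(i -> A):
  [1, -4/9] . (a_B, a_C) = 2/9
  [0, 4/9] . (a_B, a_C) = 2/9

Solving yields:
  a_B = 4/9
  a_C = 1/2

Starting state is C, so the absorption probability is a_C = 1/2.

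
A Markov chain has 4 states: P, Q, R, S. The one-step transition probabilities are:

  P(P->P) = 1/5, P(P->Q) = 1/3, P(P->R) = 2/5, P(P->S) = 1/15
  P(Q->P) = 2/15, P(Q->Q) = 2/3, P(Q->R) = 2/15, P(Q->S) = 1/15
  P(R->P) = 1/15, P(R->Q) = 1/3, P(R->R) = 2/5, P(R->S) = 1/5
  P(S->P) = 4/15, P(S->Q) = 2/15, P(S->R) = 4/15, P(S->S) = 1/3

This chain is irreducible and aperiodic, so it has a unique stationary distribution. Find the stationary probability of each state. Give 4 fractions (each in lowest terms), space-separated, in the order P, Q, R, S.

Answer: 120/833 382/833 216/833 115/833

Derivation:
The stationary distribution satisfies pi = pi * P, i.e.:
  pi_P = 1/5*pi_P + 2/15*pi_Q + 1/15*pi_R + 4/15*pi_S
  pi_Q = 1/3*pi_P + 2/3*pi_Q + 1/3*pi_R + 2/15*pi_S
  pi_R = 2/5*pi_P + 2/15*pi_Q + 2/5*pi_R + 4/15*pi_S
  pi_S = 1/15*pi_P + 1/15*pi_Q + 1/5*pi_R + 1/3*pi_S
with normalization: pi_P + pi_Q + pi_R + pi_S = 1.

Using the first 3 balance equations plus normalization, the linear system A*pi = b is:
  [-4/5, 2/15, 1/15, 4/15] . pi = 0
  [1/3, -1/3, 1/3, 2/15] . pi = 0
  [2/5, 2/15, -3/5, 4/15] . pi = 0
  [1, 1, 1, 1] . pi = 1

Solving yields:
  pi_P = 120/833
  pi_Q = 382/833
  pi_R = 216/833
  pi_S = 115/833

Verification (pi * P):
  120/833*1/5 + 382/833*2/15 + 216/833*1/15 + 115/833*4/15 = 120/833 = pi_P  (ok)
  120/833*1/3 + 382/833*2/3 + 216/833*1/3 + 115/833*2/15 = 382/833 = pi_Q  (ok)
  120/833*2/5 + 382/833*2/15 + 216/833*2/5 + 115/833*4/15 = 216/833 = pi_R  (ok)
  120/833*1/15 + 382/833*1/15 + 216/833*1/5 + 115/833*1/3 = 115/833 = pi_S  (ok)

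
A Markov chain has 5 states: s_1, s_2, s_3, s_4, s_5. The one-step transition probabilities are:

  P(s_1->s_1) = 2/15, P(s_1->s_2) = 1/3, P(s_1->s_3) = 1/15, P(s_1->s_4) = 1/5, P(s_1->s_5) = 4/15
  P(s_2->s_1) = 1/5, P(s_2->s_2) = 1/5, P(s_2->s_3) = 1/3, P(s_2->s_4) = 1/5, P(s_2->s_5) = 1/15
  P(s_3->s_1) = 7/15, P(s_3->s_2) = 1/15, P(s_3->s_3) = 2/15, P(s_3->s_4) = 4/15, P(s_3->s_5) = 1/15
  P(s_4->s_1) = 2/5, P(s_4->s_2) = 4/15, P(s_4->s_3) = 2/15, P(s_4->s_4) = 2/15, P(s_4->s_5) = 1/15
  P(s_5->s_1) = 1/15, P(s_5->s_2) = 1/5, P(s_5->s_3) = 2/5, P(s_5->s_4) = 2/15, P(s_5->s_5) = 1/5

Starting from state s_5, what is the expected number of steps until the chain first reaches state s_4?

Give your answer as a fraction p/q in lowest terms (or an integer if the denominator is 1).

Let h_i = expected steps to first reach s_4 from state i.
Boundary: h_s_4 = 0.
First-step equations for the other states:
  h_s_1 = 1 + 2/15*h_s_1 + 1/3*h_s_2 + 1/15*h_s_3 + 1/5*h_s_4 + 4/15*h_s_5
  h_s_2 = 1 + 1/5*h_s_1 + 1/5*h_s_2 + 1/3*h_s_3 + 1/5*h_s_4 + 1/15*h_s_5
  h_s_3 = 1 + 7/15*h_s_1 + 1/15*h_s_2 + 2/15*h_s_3 + 4/15*h_s_4 + 1/15*h_s_5
  h_s_5 = 1 + 1/15*h_s_1 + 1/5*h_s_2 + 2/5*h_s_3 + 2/15*h_s_4 + 1/5*h_s_5

Substituting h_s_4 = 0 and rearranging gives the linear system (I - Q) h = 1:
  [13/15, -1/3, -1/15, -4/15] . (h_s_1, h_s_2, h_s_3, h_s_5) = 1
  [-1/5, 4/5, -1/3, -1/15] . (h_s_1, h_s_2, h_s_3, h_s_5) = 1
  [-7/15, -1/15, 13/15, -1/15] . (h_s_1, h_s_2, h_s_3, h_s_5) = 1
  [-1/15, -1/5, -2/5, 4/5] . (h_s_1, h_s_2, h_s_3, h_s_5) = 1

Solving yields:
  h_s_1 = 1779/359
  h_s_2 = 12144/2513
  h_s_3 = 11538/2513
  h_s_5 = 12984/2513

Starting state is s_5, so the expected hitting time is h_s_5 = 12984/2513.

Answer: 12984/2513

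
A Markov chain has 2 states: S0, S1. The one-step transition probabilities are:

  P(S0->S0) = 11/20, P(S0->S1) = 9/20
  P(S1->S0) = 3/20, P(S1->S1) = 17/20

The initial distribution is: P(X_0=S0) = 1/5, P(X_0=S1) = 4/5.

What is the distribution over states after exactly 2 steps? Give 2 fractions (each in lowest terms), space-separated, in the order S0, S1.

Answer: 121/500 379/500

Derivation:
Propagating the distribution step by step (d_{t+1} = d_t * P):
d_0 = (S0=1/5, S1=4/5)
  d_1[S0] = 1/5*11/20 + 4/5*3/20 = 23/100
  d_1[S1] = 1/5*9/20 + 4/5*17/20 = 77/100
d_1 = (S0=23/100, S1=77/100)
  d_2[S0] = 23/100*11/20 + 77/100*3/20 = 121/500
  d_2[S1] = 23/100*9/20 + 77/100*17/20 = 379/500
d_2 = (S0=121/500, S1=379/500)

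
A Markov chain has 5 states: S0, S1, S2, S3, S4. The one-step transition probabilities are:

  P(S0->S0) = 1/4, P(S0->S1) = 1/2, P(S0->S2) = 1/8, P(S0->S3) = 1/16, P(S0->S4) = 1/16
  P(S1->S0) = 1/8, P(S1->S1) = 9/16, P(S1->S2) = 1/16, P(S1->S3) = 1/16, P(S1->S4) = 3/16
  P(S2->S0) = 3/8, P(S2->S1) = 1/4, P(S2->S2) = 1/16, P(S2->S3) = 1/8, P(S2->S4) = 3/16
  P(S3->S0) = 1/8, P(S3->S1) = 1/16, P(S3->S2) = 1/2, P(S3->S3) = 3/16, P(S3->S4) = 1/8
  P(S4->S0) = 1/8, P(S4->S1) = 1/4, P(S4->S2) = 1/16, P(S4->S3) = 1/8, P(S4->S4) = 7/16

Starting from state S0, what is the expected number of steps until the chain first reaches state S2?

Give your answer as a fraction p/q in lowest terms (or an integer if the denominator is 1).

Let h_i = expected steps to first reach S2 from state i.
Boundary: h_S2 = 0.
First-step equations for the other states:
  h_S0 = 1 + 1/4*h_S0 + 1/2*h_S1 + 1/8*h_S2 + 1/16*h_S3 + 1/16*h_S4
  h_S1 = 1 + 1/8*h_S0 + 9/16*h_S1 + 1/16*h_S2 + 1/16*h_S3 + 3/16*h_S4
  h_S3 = 1 + 1/8*h_S0 + 1/16*h_S1 + 1/2*h_S2 + 3/16*h_S3 + 1/8*h_S4
  h_S4 = 1 + 1/8*h_S0 + 1/4*h_S1 + 1/16*h_S2 + 1/8*h_S3 + 7/16*h_S4

Substituting h_S2 = 0 and rearranging gives the linear system (I - Q) h = 1:
  [3/4, -1/2, -1/16, -1/16] . (h_S0, h_S1, h_S3, h_S4) = 1
  [-1/8, 7/16, -1/16, -3/16] . (h_S0, h_S1, h_S3, h_S4) = 1
  [-1/8, -1/16, 13/16, -1/8] . (h_S0, h_S1, h_S3, h_S4) = 1
  [-1/8, -1/4, -1/8, 9/16] . (h_S0, h_S1, h_S3, h_S4) = 1

Solving yields:
  h_S0 = 5896/691
  h_S1 = 18928/2073
  h_S3 = 9520/2073
  h_S4 = 6048/691

Starting state is S0, so the expected hitting time is h_S0 = 5896/691.

Answer: 5896/691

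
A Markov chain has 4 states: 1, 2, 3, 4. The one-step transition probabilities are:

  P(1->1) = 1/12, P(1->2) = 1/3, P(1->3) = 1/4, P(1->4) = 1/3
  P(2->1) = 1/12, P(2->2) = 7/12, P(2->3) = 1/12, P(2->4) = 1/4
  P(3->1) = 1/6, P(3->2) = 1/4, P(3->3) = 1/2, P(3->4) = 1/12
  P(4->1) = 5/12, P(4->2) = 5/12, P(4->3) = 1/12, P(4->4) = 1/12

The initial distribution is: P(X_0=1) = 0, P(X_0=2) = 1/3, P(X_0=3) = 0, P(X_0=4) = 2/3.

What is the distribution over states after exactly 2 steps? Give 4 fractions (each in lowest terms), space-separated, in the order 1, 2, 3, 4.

Propagating the distribution step by step (d_{t+1} = d_t * P):
d_0 = (1=0, 2=1/3, 3=0, 4=2/3)
  d_1[1] = 0*1/12 + 1/3*1/12 + 0*1/6 + 2/3*5/12 = 11/36
  d_1[2] = 0*1/3 + 1/3*7/12 + 0*1/4 + 2/3*5/12 = 17/36
  d_1[3] = 0*1/4 + 1/3*1/12 + 0*1/2 + 2/3*1/12 = 1/12
  d_1[4] = 0*1/3 + 1/3*1/4 + 0*1/12 + 2/3*1/12 = 5/36
d_1 = (1=11/36, 2=17/36, 3=1/12, 4=5/36)
  d_2[1] = 11/36*1/12 + 17/36*1/12 + 1/12*1/6 + 5/36*5/12 = 59/432
  d_2[2] = 11/36*1/3 + 17/36*7/12 + 1/12*1/4 + 5/36*5/12 = 197/432
  d_2[3] = 11/36*1/4 + 17/36*1/12 + 1/12*1/2 + 5/36*1/12 = 73/432
  d_2[4] = 11/36*1/3 + 17/36*1/4 + 1/12*1/12 + 5/36*1/12 = 103/432
d_2 = (1=59/432, 2=197/432, 3=73/432, 4=103/432)

Answer: 59/432 197/432 73/432 103/432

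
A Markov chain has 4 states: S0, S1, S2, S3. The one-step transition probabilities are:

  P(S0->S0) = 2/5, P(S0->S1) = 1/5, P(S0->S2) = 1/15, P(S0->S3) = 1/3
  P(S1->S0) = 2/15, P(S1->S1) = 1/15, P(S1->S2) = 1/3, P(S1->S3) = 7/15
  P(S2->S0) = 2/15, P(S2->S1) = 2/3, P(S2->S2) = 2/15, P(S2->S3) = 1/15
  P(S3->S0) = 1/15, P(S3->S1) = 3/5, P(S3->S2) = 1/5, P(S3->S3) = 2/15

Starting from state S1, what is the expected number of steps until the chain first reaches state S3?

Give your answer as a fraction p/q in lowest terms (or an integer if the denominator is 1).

Answer: 495/172

Derivation:
Let h_i = expected steps to first reach S3 from state i.
Boundary: h_S3 = 0.
First-step equations for the other states:
  h_S0 = 1 + 2/5*h_S0 + 1/5*h_S1 + 1/15*h_S2 + 1/3*h_S3
  h_S1 = 1 + 2/15*h_S0 + 1/15*h_S1 + 1/3*h_S2 + 7/15*h_S3
  h_S2 = 1 + 2/15*h_S0 + 2/3*h_S1 + 2/15*h_S2 + 1/15*h_S3

Substituting h_S3 = 0 and rearranging gives the linear system (I - Q) h = 1:
  [3/5, -1/5, -1/15] . (h_S0, h_S1, h_S2) = 1
  [-2/15, 14/15, -1/3] . (h_S0, h_S1, h_S2) = 1
  [-2/15, -2/3, 13/15] . (h_S0, h_S1, h_S2) = 1

Solving yields:
  h_S0 = 525/172
  h_S1 = 495/172
  h_S2 = 165/43

Starting state is S1, so the expected hitting time is h_S1 = 495/172.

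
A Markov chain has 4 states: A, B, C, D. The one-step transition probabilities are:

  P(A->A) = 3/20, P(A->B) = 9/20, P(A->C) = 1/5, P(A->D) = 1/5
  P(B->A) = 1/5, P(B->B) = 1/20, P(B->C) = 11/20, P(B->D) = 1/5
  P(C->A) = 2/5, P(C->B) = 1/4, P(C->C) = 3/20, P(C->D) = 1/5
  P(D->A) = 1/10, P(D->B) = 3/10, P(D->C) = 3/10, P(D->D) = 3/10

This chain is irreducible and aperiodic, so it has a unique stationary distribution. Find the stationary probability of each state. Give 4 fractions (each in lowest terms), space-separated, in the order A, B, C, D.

The stationary distribution satisfies pi = pi * P, i.e.:
  pi_A = 3/20*pi_A + 1/5*pi_B + 2/5*pi_C + 1/10*pi_D
  pi_B = 9/20*pi_A + 1/20*pi_B + 1/4*pi_C + 3/10*pi_D
  pi_C = 1/5*pi_A + 11/20*pi_B + 3/20*pi_C + 3/10*pi_D
  pi_D = 1/5*pi_A + 1/5*pi_B + 1/5*pi_C + 3/10*pi_D
with normalization: pi_A + pi_B + pi_C + pi_D = 1.

Using the first 3 balance equations plus normalization, the linear system A*pi = b is:
  [-17/20, 1/5, 2/5, 1/10] . pi = 0
  [9/20, -19/20, 1/4, 3/10] . pi = 0
  [1/5, 11/20, -17/20, 3/10] . pi = 0
  [1, 1, 1, 1] . pi = 1

Solving yields:
  pi_A = 313/1386
  pi_B = 1415/5544
  pi_C = 235/792
  pi_D = 2/9

Verification (pi * P):
  313/1386*3/20 + 1415/5544*1/5 + 235/792*2/5 + 2/9*1/10 = 313/1386 = pi_A  (ok)
  313/1386*9/20 + 1415/5544*1/20 + 235/792*1/4 + 2/9*3/10 = 1415/5544 = pi_B  (ok)
  313/1386*1/5 + 1415/5544*11/20 + 235/792*3/20 + 2/9*3/10 = 235/792 = pi_C  (ok)
  313/1386*1/5 + 1415/5544*1/5 + 235/792*1/5 + 2/9*3/10 = 2/9 = pi_D  (ok)

Answer: 313/1386 1415/5544 235/792 2/9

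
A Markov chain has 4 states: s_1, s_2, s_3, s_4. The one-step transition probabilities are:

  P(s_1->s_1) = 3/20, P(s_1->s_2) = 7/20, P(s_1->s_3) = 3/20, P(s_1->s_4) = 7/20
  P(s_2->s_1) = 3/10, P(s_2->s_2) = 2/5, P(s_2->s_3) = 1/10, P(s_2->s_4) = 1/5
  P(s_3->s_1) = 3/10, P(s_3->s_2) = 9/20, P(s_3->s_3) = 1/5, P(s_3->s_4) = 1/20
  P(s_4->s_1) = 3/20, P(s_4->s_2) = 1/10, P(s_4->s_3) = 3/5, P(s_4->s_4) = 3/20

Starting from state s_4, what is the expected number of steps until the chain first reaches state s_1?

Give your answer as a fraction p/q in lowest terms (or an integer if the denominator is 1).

Answer: 308/75

Derivation:
Let h_i = expected steps to first reach s_1 from state i.
Boundary: h_s_1 = 0.
First-step equations for the other states:
  h_s_2 = 1 + 3/10*h_s_1 + 2/5*h_s_2 + 1/10*h_s_3 + 1/5*h_s_4
  h_s_3 = 1 + 3/10*h_s_1 + 9/20*h_s_2 + 1/5*h_s_3 + 1/20*h_s_4
  h_s_4 = 1 + 3/20*h_s_1 + 1/10*h_s_2 + 3/5*h_s_3 + 3/20*h_s_4

Substituting h_s_1 = 0 and rearranging gives the linear system (I - Q) h = 1:
  [3/5, -1/10, -1/5] . (h_s_2, h_s_3, h_s_4) = 1
  [-9/20, 4/5, -1/20] . (h_s_2, h_s_3, h_s_4) = 1
  [-1/10, -3/5, 17/20] . (h_s_2, h_s_3, h_s_4) = 1

Solving yields:
  h_s_2 = 272/75
  h_s_3 = 266/75
  h_s_4 = 308/75

Starting state is s_4, so the expected hitting time is h_s_4 = 308/75.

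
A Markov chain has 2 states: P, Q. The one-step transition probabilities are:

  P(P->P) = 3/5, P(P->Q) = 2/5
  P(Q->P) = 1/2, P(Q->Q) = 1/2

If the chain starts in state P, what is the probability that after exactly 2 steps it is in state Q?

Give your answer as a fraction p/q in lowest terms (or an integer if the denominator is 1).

Answer: 11/25

Derivation:
Computing P^2 by repeated multiplication:
P^1 =
  P: [3/5, 2/5]
  Q: [1/2, 1/2]
P^2 =
  P: [14/25, 11/25]
  Q: [11/20, 9/20]

(P^2)[P -> Q] = 11/25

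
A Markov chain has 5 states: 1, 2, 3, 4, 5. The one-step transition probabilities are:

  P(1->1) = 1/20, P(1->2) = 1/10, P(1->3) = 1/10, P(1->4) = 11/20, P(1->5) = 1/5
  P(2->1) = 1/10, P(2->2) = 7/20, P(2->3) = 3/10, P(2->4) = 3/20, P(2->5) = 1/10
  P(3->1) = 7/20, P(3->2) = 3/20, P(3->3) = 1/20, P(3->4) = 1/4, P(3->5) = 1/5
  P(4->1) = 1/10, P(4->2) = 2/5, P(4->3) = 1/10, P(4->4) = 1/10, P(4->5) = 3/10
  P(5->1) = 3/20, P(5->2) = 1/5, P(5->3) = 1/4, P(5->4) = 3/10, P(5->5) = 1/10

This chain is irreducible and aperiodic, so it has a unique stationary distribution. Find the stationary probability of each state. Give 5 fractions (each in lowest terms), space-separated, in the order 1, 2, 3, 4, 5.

Answer: 16580/114681 10117/38227 19645/114681 27512/114681 20593/114681

Derivation:
The stationary distribution satisfies pi = pi * P, i.e.:
  pi_1 = 1/20*pi_1 + 1/10*pi_2 + 7/20*pi_3 + 1/10*pi_4 + 3/20*pi_5
  pi_2 = 1/10*pi_1 + 7/20*pi_2 + 3/20*pi_3 + 2/5*pi_4 + 1/5*pi_5
  pi_3 = 1/10*pi_1 + 3/10*pi_2 + 1/20*pi_3 + 1/10*pi_4 + 1/4*pi_5
  pi_4 = 11/20*pi_1 + 3/20*pi_2 + 1/4*pi_3 + 1/10*pi_4 + 3/10*pi_5
  pi_5 = 1/5*pi_1 + 1/10*pi_2 + 1/5*pi_3 + 3/10*pi_4 + 1/10*pi_5
with normalization: pi_1 + pi_2 + pi_3 + pi_4 + pi_5 = 1.

Using the first 4 balance equations plus normalization, the linear system A*pi = b is:
  [-19/20, 1/10, 7/20, 1/10, 3/20] . pi = 0
  [1/10, -13/20, 3/20, 2/5, 1/5] . pi = 0
  [1/10, 3/10, -19/20, 1/10, 1/4] . pi = 0
  [11/20, 3/20, 1/4, -9/10, 3/10] . pi = 0
  [1, 1, 1, 1, 1] . pi = 1

Solving yields:
  pi_1 = 16580/114681
  pi_2 = 10117/38227
  pi_3 = 19645/114681
  pi_4 = 27512/114681
  pi_5 = 20593/114681

Verification (pi * P):
  16580/114681*1/20 + 10117/38227*1/10 + 19645/114681*7/20 + 27512/114681*1/10 + 20593/114681*3/20 = 16580/114681 = pi_1  (ok)
  16580/114681*1/10 + 10117/38227*7/20 + 19645/114681*3/20 + 27512/114681*2/5 + 20593/114681*1/5 = 10117/38227 = pi_2  (ok)
  16580/114681*1/10 + 10117/38227*3/10 + 19645/114681*1/20 + 27512/114681*1/10 + 20593/114681*1/4 = 19645/114681 = pi_3  (ok)
  16580/114681*11/20 + 10117/38227*3/20 + 19645/114681*1/4 + 27512/114681*1/10 + 20593/114681*3/10 = 27512/114681 = pi_4  (ok)
  16580/114681*1/5 + 10117/38227*1/10 + 19645/114681*1/5 + 27512/114681*3/10 + 20593/114681*1/10 = 20593/114681 = pi_5  (ok)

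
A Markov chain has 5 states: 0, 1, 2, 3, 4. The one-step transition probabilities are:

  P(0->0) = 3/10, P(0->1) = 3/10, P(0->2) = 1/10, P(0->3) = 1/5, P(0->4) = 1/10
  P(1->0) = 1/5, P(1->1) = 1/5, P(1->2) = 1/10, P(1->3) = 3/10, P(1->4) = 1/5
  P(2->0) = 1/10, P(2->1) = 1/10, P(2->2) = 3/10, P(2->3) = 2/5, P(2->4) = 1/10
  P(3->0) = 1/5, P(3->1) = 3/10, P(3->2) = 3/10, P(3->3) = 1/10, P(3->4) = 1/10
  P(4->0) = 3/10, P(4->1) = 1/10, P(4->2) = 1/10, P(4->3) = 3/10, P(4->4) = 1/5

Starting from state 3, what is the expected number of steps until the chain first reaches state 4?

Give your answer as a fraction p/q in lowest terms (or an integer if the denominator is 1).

Answer: 932/115

Derivation:
Let h_i = expected steps to first reach 4 from state i.
Boundary: h_4 = 0.
First-step equations for the other states:
  h_0 = 1 + 3/10*h_0 + 3/10*h_1 + 1/10*h_2 + 1/5*h_3 + 1/10*h_4
  h_1 = 1 + 1/5*h_0 + 1/5*h_1 + 1/10*h_2 + 3/10*h_3 + 1/5*h_4
  h_2 = 1 + 1/10*h_0 + 1/10*h_1 + 3/10*h_2 + 2/5*h_3 + 1/10*h_4
  h_3 = 1 + 1/5*h_0 + 3/10*h_1 + 3/10*h_2 + 1/10*h_3 + 1/10*h_4

Substituting h_4 = 0 and rearranging gives the linear system (I - Q) h = 1:
  [7/10, -3/10, -1/10, -1/5] . (h_0, h_1, h_2, h_3) = 1
  [-1/5, 4/5, -1/10, -3/10] . (h_0, h_1, h_2, h_3) = 1
  [-1/10, -1/10, 7/10, -2/5] . (h_0, h_1, h_2, h_3) = 1
  [-1/5, -3/10, -3/10, 9/10] . (h_0, h_1, h_2, h_3) = 1

Solving yields:
  h_0 = 928/115
  h_1 = 844/115
  h_2 = 190/23
  h_3 = 932/115

Starting state is 3, so the expected hitting time is h_3 = 932/115.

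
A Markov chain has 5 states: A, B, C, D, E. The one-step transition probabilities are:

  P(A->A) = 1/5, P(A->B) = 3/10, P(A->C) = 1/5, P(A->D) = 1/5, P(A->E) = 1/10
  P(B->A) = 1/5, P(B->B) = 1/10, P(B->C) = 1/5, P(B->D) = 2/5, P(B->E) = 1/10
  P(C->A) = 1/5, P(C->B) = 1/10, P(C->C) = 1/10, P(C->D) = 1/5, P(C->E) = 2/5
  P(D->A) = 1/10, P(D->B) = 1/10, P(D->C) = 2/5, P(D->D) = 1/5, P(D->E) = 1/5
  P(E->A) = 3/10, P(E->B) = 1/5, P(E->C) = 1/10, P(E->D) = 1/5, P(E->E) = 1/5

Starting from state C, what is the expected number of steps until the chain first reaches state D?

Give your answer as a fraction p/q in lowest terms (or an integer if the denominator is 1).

Answer: 2110/493

Derivation:
Let h_i = expected steps to first reach D from state i.
Boundary: h_D = 0.
First-step equations for the other states:
  h_A = 1 + 1/5*h_A + 3/10*h_B + 1/5*h_C + 1/5*h_D + 1/10*h_E
  h_B = 1 + 1/5*h_A + 1/10*h_B + 1/5*h_C + 2/5*h_D + 1/10*h_E
  h_C = 1 + 1/5*h_A + 1/10*h_B + 1/10*h_C + 1/5*h_D + 2/5*h_E
  h_E = 1 + 3/10*h_A + 1/5*h_B + 1/10*h_C + 1/5*h_D + 1/5*h_E

Substituting h_D = 0 and rearranging gives the linear system (I - Q) h = 1:
  [4/5, -3/10, -1/5, -1/10] . (h_A, h_B, h_C, h_E) = 1
  [-1/5, 9/10, -1/5, -1/10] . (h_A, h_B, h_C, h_E) = 1
  [-1/5, -1/10, 9/10, -2/5] . (h_A, h_B, h_C, h_E) = 1
  [-3/10, -1/5, -1/10, 4/5] . (h_A, h_B, h_C, h_E) = 1

Solving yields:
  h_A = 120/29
  h_B = 100/29
  h_C = 2110/493
  h_E = 2070/493

Starting state is C, so the expected hitting time is h_C = 2110/493.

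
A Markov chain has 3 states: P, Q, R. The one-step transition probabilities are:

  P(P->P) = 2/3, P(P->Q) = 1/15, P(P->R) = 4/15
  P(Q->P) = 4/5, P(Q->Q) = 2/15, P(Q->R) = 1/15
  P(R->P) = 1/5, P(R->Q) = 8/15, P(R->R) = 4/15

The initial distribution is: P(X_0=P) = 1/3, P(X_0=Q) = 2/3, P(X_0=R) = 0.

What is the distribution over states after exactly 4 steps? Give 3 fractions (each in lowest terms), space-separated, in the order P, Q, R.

Answer: 88126/151875 5803/30375 11578/50625

Derivation:
Propagating the distribution step by step (d_{t+1} = d_t * P):
d_0 = (P=1/3, Q=2/3, R=0)
  d_1[P] = 1/3*2/3 + 2/3*4/5 + 0*1/5 = 34/45
  d_1[Q] = 1/3*1/15 + 2/3*2/15 + 0*8/15 = 1/9
  d_1[R] = 1/3*4/15 + 2/3*1/15 + 0*4/15 = 2/15
d_1 = (P=34/45, Q=1/9, R=2/15)
  d_2[P] = 34/45*2/3 + 1/9*4/5 + 2/15*1/5 = 418/675
  d_2[Q] = 34/45*1/15 + 1/9*2/15 + 2/15*8/15 = 92/675
  d_2[R] = 34/45*4/15 + 1/9*1/15 + 2/15*4/15 = 11/45
d_2 = (P=418/675, Q=92/675, R=11/45)
  d_3[P] = 418/675*2/3 + 92/675*4/5 + 11/45*1/5 = 5779/10125
  d_3[Q] = 418/675*1/15 + 92/675*2/15 + 11/45*8/15 = 1922/10125
  d_3[R] = 418/675*4/15 + 92/675*1/15 + 11/45*4/15 = 808/3375
d_3 = (P=5779/10125, Q=1922/10125, R=808/3375)
  d_4[P] = 5779/10125*2/3 + 1922/10125*4/5 + 808/3375*1/5 = 88126/151875
  d_4[Q] = 5779/10125*1/15 + 1922/10125*2/15 + 808/3375*8/15 = 5803/30375
  d_4[R] = 5779/10125*4/15 + 1922/10125*1/15 + 808/3375*4/15 = 11578/50625
d_4 = (P=88126/151875, Q=5803/30375, R=11578/50625)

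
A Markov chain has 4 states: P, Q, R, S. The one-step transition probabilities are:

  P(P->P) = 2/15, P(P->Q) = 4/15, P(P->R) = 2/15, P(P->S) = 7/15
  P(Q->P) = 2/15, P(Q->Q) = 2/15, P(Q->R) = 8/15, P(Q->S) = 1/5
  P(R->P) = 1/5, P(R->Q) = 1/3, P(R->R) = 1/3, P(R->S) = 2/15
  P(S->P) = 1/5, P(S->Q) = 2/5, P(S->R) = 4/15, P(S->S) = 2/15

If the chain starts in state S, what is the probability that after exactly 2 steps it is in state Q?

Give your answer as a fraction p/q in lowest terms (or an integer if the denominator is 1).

Computing P^2 by repeated multiplication:
P^1 =
  P: [2/15, 4/15, 2/15, 7/15]
  Q: [2/15, 2/15, 8/15, 1/5]
  R: [1/5, 1/3, 1/3, 2/15]
  S: [1/5, 2/5, 4/15, 2/15]
P^2 =
  P: [13/75, 68/225, 74/225, 44/225]
  Q: [41/225, 14/45, 8/25, 14/75]
  R: [37/225, 59/225, 79/225, 2/9]
  S: [4/25, 56/225, 82/225, 17/75]

(P^2)[S -> Q] = 56/225

Answer: 56/225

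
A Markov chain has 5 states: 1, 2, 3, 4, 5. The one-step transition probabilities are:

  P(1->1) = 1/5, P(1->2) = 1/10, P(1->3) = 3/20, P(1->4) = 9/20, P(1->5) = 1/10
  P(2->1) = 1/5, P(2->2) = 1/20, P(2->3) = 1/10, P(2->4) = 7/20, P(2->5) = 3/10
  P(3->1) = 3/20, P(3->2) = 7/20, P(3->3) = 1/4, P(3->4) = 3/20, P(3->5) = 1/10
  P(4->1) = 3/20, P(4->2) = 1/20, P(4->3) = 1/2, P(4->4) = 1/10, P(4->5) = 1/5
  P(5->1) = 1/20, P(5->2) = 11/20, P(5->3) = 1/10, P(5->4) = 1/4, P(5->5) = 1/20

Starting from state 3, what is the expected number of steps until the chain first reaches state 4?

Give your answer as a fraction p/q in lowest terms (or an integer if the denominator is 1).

Let h_i = expected steps to first reach 4 from state i.
Boundary: h_4 = 0.
First-step equations for the other states:
  h_1 = 1 + 1/5*h_1 + 1/10*h_2 + 3/20*h_3 + 9/20*h_4 + 1/10*h_5
  h_2 = 1 + 1/5*h_1 + 1/20*h_2 + 1/10*h_3 + 7/20*h_4 + 3/10*h_5
  h_3 = 1 + 3/20*h_1 + 7/20*h_2 + 1/4*h_3 + 3/20*h_4 + 1/10*h_5
  h_5 = 1 + 1/20*h_1 + 11/20*h_2 + 1/10*h_3 + 1/4*h_4 + 1/20*h_5

Substituting h_4 = 0 and rearranging gives the linear system (I - Q) h = 1:
  [4/5, -1/10, -3/20, -1/10] . (h_1, h_2, h_3, h_5) = 1
  [-1/5, 19/20, -1/10, -3/10] . (h_1, h_2, h_3, h_5) = 1
  [-3/20, -7/20, 3/4, -1/10] . (h_1, h_2, h_3, h_5) = 1
  [-1/20, -11/20, -1/10, 19/20] . (h_1, h_2, h_3, h_5) = 1

Solving yields:
  h_1 = 29660/10691
  h_2 = 33236/10691
  h_3 = 40540/10691
  h_5 = 36324/10691

Starting state is 3, so the expected hitting time is h_3 = 40540/10691.

Answer: 40540/10691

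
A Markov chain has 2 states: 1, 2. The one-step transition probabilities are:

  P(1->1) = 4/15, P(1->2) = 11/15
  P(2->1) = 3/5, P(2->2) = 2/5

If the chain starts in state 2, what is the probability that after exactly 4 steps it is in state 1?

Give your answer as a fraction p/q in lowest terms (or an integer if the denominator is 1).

Computing P^4 by repeated multiplication:
P^1 =
  1: [4/15, 11/15]
  2: [3/5, 2/5]
P^2 =
  1: [23/45, 22/45]
  2: [2/5, 3/5]
P^3 =
  1: [58/135, 77/135]
  2: [7/15, 8/15]
P^4 =
  1: [37/81, 44/81]
  2: [4/9, 5/9]

(P^4)[2 -> 1] = 4/9

Answer: 4/9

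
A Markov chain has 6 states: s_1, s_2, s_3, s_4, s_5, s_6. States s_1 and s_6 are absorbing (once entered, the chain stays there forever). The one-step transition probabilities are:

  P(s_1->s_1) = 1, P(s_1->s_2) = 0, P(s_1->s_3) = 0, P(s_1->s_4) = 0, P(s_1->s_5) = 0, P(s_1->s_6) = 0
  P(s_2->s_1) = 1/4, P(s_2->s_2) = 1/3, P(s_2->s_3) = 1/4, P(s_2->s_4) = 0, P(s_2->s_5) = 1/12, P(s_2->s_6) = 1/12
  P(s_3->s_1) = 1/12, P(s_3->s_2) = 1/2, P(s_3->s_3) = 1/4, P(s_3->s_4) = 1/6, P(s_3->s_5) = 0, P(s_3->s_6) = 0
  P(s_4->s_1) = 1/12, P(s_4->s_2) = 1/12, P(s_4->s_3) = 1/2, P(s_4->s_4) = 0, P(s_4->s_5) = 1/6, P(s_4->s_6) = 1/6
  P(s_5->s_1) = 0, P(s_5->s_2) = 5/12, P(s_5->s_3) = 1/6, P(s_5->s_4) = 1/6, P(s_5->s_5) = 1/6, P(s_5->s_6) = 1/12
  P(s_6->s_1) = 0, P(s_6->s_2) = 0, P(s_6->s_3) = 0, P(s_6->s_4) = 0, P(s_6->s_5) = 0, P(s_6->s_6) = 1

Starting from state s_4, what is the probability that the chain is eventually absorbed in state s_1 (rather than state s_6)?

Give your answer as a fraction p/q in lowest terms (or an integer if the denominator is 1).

Answer: 2719/4402

Derivation:
Let a_i = P(absorbed in s_1 | start in state i).
Boundary conditions: a_s_1 = 1, a_s_6 = 0.
For each transient state i, a_i = sum_j P(i->j) * a_j:
  a_s_2 = 1/4*a_s_1 + 1/3*a_s_2 + 1/4*a_s_3 + 0*a_s_4 + 1/12*a_s_5 + 1/12*a_s_6
  a_s_3 = 1/12*a_s_1 + 1/2*a_s_2 + 1/4*a_s_3 + 1/6*a_s_4 + 0*a_s_5 + 0*a_s_6
  a_s_4 = 1/12*a_s_1 + 1/12*a_s_2 + 1/2*a_s_3 + 0*a_s_4 + 1/6*a_s_5 + 1/6*a_s_6
  a_s_5 = 0*a_s_1 + 5/12*a_s_2 + 1/6*a_s_3 + 1/6*a_s_4 + 1/6*a_s_5 + 1/12*a_s_6

Substituting a_s_1 = 1 and a_s_6 = 0, rearrange to (I - Q) a = r where r[i] = P(i -> s_1):
  [2/3, -1/4, 0, -1/12] . (a_s_2, a_s_3, a_s_4, a_s_5) = 1/4
  [-1/2, 3/4, -1/6, 0] . (a_s_2, a_s_3, a_s_4, a_s_5) = 1/12
  [-1/12, -1/2, 1, -1/6] . (a_s_2, a_s_3, a_s_4, a_s_5) = 1/12
  [-5/12, -1/6, -1/6, 5/6] . (a_s_2, a_s_3, a_s_4, a_s_5) = 0

Solving yields:
  a_s_2 = 1607/2201
  a_s_3 = 1618/2201
  a_s_4 = 2719/4402
  a_s_5 = 1399/2201

Starting state is s_4, so the absorption probability is a_s_4 = 2719/4402.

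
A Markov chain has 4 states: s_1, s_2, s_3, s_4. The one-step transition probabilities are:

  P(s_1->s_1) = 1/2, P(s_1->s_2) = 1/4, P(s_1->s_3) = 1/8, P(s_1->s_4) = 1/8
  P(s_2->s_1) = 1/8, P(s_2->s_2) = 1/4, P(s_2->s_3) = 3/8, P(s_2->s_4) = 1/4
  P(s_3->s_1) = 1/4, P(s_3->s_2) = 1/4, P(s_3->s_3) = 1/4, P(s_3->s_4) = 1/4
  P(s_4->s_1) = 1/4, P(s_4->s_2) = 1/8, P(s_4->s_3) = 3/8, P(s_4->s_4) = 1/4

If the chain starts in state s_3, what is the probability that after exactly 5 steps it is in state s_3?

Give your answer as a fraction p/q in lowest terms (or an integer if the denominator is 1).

Computing P^5 by repeated multiplication:
P^1 =
  s_1: [1/2, 1/4, 1/8, 1/8]
  s_2: [1/8, 1/4, 3/8, 1/4]
  s_3: [1/4, 1/4, 1/4, 1/4]
  s_4: [1/4, 1/8, 3/8, 1/4]
P^2 =
  s_1: [11/32, 15/64, 15/64, 3/16]
  s_2: [1/4, 7/32, 19/64, 15/64]
  s_3: [9/32, 7/32, 9/32, 7/32]
  s_4: [19/64, 7/32, 17/64, 7/32]
P^3 =
  s_1: [157/512, 29/128, 133/512, 53/256]
  s_2: [73/256, 113/512, 141/512, 7/32]
  s_3: [75/256, 57/256, 69/256, 55/256]
  s_4: [19/64, 57/256, 137/512, 109/512]
P^4 =
  s_1: [611/2048, 459/2048, 1089/4096, 867/4096]
  s_2: [1203/4096, 57/256, 1103/4096, 439/2048]
  s_3: [605/2048, 457/2048, 549/2048, 437/2048]
  s_4: [607/2048, 915/4096, 1095/4096, 109/512]
P^5 =
  s_1: [4859/16384, 7325/32768, 8755/32768, 3485/16384]
  s_2: [4843/16384, 3657/16384, 8779/32768, 6989/32768]
  s_3: [4849/16384, 3659/16384, 4385/16384, 3491/16384]
  s_4: [9705/32768, 915/4096, 8765/32768, 3489/16384]

(P^5)[s_3 -> s_3] = 4385/16384

Answer: 4385/16384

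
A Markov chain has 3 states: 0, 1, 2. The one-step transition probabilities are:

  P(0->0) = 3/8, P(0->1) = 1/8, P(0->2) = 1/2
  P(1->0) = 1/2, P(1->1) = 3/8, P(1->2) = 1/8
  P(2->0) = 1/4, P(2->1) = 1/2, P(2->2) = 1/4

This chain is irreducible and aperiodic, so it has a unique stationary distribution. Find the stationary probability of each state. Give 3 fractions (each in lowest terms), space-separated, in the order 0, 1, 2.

Answer: 26/69 22/69 7/23

Derivation:
The stationary distribution satisfies pi = pi * P, i.e.:
  pi_0 = 3/8*pi_0 + 1/2*pi_1 + 1/4*pi_2
  pi_1 = 1/8*pi_0 + 3/8*pi_1 + 1/2*pi_2
  pi_2 = 1/2*pi_0 + 1/8*pi_1 + 1/4*pi_2
with normalization: pi_0 + pi_1 + pi_2 = 1.

Using the first 2 balance equations plus normalization, the linear system A*pi = b is:
  [-5/8, 1/2, 1/4] . pi = 0
  [1/8, -5/8, 1/2] . pi = 0
  [1, 1, 1] . pi = 1

Solving yields:
  pi_0 = 26/69
  pi_1 = 22/69
  pi_2 = 7/23

Verification (pi * P):
  26/69*3/8 + 22/69*1/2 + 7/23*1/4 = 26/69 = pi_0  (ok)
  26/69*1/8 + 22/69*3/8 + 7/23*1/2 = 22/69 = pi_1  (ok)
  26/69*1/2 + 22/69*1/8 + 7/23*1/4 = 7/23 = pi_2  (ok)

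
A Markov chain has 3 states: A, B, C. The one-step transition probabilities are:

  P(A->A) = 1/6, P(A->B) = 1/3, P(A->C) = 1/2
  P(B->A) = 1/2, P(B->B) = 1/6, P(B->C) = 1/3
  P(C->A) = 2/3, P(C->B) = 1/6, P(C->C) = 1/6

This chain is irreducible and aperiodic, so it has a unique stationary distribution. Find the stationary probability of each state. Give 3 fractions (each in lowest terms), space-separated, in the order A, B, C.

The stationary distribution satisfies pi = pi * P, i.e.:
  pi_A = 1/6*pi_A + 1/2*pi_B + 2/3*pi_C
  pi_B = 1/3*pi_A + 1/6*pi_B + 1/6*pi_C
  pi_C = 1/2*pi_A + 1/3*pi_B + 1/6*pi_C
with normalization: pi_A + pi_B + pi_C = 1.

Using the first 2 balance equations plus normalization, the linear system A*pi = b is:
  [-5/6, 1/2, 2/3] . pi = 0
  [1/3, -5/6, 1/6] . pi = 0
  [1, 1, 1] . pi = 1

Solving yields:
  pi_A = 23/55
  pi_B = 13/55
  pi_C = 19/55

Verification (pi * P):
  23/55*1/6 + 13/55*1/2 + 19/55*2/3 = 23/55 = pi_A  (ok)
  23/55*1/3 + 13/55*1/6 + 19/55*1/6 = 13/55 = pi_B  (ok)
  23/55*1/2 + 13/55*1/3 + 19/55*1/6 = 19/55 = pi_C  (ok)

Answer: 23/55 13/55 19/55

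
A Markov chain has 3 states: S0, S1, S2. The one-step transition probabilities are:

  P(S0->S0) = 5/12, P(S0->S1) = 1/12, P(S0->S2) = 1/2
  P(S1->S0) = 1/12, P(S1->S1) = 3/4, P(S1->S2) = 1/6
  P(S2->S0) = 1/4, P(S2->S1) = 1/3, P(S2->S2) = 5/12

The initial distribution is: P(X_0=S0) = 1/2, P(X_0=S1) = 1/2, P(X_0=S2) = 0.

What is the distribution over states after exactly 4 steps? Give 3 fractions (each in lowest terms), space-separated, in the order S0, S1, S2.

Propagating the distribution step by step (d_{t+1} = d_t * P):
d_0 = (S0=1/2, S1=1/2, S2=0)
  d_1[S0] = 1/2*5/12 + 1/2*1/12 + 0*1/4 = 1/4
  d_1[S1] = 1/2*1/12 + 1/2*3/4 + 0*1/3 = 5/12
  d_1[S2] = 1/2*1/2 + 1/2*1/6 + 0*5/12 = 1/3
d_1 = (S0=1/4, S1=5/12, S2=1/3)
  d_2[S0] = 1/4*5/12 + 5/12*1/12 + 1/3*1/4 = 2/9
  d_2[S1] = 1/4*1/12 + 5/12*3/4 + 1/3*1/3 = 4/9
  d_2[S2] = 1/4*1/2 + 5/12*1/6 + 1/3*5/12 = 1/3
d_2 = (S0=2/9, S1=4/9, S2=1/3)
  d_3[S0] = 2/9*5/12 + 4/9*1/12 + 1/3*1/4 = 23/108
  d_3[S1] = 2/9*1/12 + 4/9*3/4 + 1/3*1/3 = 25/54
  d_3[S2] = 2/9*1/2 + 4/9*1/6 + 1/3*5/12 = 35/108
d_3 = (S0=23/108, S1=25/54, S2=35/108)
  d_4[S0] = 23/108*5/12 + 25/54*1/12 + 35/108*1/4 = 5/24
  d_4[S1] = 23/108*1/12 + 25/54*3/4 + 35/108*1/3 = 613/1296
  d_4[S2] = 23/108*1/2 + 25/54*1/6 + 35/108*5/12 = 413/1296
d_4 = (S0=5/24, S1=613/1296, S2=413/1296)

Answer: 5/24 613/1296 413/1296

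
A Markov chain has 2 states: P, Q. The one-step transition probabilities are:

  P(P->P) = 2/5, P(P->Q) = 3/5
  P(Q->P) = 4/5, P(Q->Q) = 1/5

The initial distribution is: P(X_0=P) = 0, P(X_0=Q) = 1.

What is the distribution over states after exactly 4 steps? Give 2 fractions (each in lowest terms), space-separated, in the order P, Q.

Answer: 348/625 277/625

Derivation:
Propagating the distribution step by step (d_{t+1} = d_t * P):
d_0 = (P=0, Q=1)
  d_1[P] = 0*2/5 + 1*4/5 = 4/5
  d_1[Q] = 0*3/5 + 1*1/5 = 1/5
d_1 = (P=4/5, Q=1/5)
  d_2[P] = 4/5*2/5 + 1/5*4/5 = 12/25
  d_2[Q] = 4/5*3/5 + 1/5*1/5 = 13/25
d_2 = (P=12/25, Q=13/25)
  d_3[P] = 12/25*2/5 + 13/25*4/5 = 76/125
  d_3[Q] = 12/25*3/5 + 13/25*1/5 = 49/125
d_3 = (P=76/125, Q=49/125)
  d_4[P] = 76/125*2/5 + 49/125*4/5 = 348/625
  d_4[Q] = 76/125*3/5 + 49/125*1/5 = 277/625
d_4 = (P=348/625, Q=277/625)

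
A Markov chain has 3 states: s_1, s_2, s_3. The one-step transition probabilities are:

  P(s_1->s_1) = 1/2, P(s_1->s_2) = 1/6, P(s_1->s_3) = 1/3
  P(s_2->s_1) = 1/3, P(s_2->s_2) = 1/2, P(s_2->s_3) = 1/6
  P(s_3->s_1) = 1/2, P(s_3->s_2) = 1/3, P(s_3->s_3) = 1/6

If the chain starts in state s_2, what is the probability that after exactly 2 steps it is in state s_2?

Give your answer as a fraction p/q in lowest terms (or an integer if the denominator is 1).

Answer: 13/36

Derivation:
Computing P^2 by repeated multiplication:
P^1 =
  s_1: [1/2, 1/6, 1/3]
  s_2: [1/3, 1/2, 1/6]
  s_3: [1/2, 1/3, 1/6]
P^2 =
  s_1: [17/36, 5/18, 1/4]
  s_2: [5/12, 13/36, 2/9]
  s_3: [4/9, 11/36, 1/4]

(P^2)[s_2 -> s_2] = 13/36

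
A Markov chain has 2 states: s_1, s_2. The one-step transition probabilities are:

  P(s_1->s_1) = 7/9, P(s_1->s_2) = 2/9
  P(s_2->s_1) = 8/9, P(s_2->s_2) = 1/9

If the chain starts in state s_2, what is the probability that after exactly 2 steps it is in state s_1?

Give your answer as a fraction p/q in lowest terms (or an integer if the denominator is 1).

Computing P^2 by repeated multiplication:
P^1 =
  s_1: [7/9, 2/9]
  s_2: [8/9, 1/9]
P^2 =
  s_1: [65/81, 16/81]
  s_2: [64/81, 17/81]

(P^2)[s_2 -> s_1] = 64/81

Answer: 64/81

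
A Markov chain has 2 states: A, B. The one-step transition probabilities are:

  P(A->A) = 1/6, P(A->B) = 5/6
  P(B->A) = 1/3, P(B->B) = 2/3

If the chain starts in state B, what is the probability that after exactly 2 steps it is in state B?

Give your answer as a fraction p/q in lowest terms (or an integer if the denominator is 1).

Computing P^2 by repeated multiplication:
P^1 =
  A: [1/6, 5/6]
  B: [1/3, 2/3]
P^2 =
  A: [11/36, 25/36]
  B: [5/18, 13/18]

(P^2)[B -> B] = 13/18

Answer: 13/18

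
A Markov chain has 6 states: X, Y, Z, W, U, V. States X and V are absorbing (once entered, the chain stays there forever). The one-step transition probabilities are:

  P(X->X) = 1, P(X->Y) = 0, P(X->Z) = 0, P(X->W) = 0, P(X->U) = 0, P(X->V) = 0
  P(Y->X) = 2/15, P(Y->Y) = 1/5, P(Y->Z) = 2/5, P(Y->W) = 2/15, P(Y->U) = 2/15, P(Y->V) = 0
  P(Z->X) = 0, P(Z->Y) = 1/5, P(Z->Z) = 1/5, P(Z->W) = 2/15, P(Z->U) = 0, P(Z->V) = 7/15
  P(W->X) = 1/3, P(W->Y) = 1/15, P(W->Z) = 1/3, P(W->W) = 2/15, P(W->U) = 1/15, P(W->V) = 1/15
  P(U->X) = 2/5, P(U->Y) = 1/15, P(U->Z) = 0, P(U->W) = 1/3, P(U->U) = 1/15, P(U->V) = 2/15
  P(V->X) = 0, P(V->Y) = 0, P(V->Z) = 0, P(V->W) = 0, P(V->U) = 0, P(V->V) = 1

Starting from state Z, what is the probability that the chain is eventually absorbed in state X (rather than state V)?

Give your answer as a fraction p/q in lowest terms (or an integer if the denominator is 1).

Answer: 1006/4775

Derivation:
Let a_i = P(absorbed in X | start in state i).
Boundary conditions: a_X = 1, a_V = 0.
For each transient state i, a_i = sum_j P(i->j) * a_j:
  a_Y = 2/15*a_X + 1/5*a_Y + 2/5*a_Z + 2/15*a_W + 2/15*a_U + 0*a_V
  a_Z = 0*a_X + 1/5*a_Y + 1/5*a_Z + 2/15*a_W + 0*a_U + 7/15*a_V
  a_W = 1/3*a_X + 1/15*a_Y + 1/3*a_Z + 2/15*a_W + 1/15*a_U + 1/15*a_V
  a_U = 2/5*a_X + 1/15*a_Y + 0*a_Z + 1/3*a_W + 1/15*a_U + 2/15*a_V

Substituting a_X = 1 and a_V = 0, rearrange to (I - Q) a = r where r[i] = P(i -> X):
  [4/5, -2/5, -2/15, -2/15] . (a_Y, a_Z, a_W, a_U) = 2/15
  [-1/5, 4/5, -2/15, 0] . (a_Y, a_Z, a_W, a_U) = 0
  [-1/15, -1/3, 13/15, -1/15] . (a_Y, a_Z, a_W, a_U) = 1/3
  [-1/15, 0, -1/3, 14/15] . (a_Y, a_Z, a_W, a_U) = 2/5

Solving yields:
  a_Y = 2264/4775
  a_Z = 1006/4775
  a_W = 528/955
  a_U = 3151/4775

Starting state is Z, so the absorption probability is a_Z = 1006/4775.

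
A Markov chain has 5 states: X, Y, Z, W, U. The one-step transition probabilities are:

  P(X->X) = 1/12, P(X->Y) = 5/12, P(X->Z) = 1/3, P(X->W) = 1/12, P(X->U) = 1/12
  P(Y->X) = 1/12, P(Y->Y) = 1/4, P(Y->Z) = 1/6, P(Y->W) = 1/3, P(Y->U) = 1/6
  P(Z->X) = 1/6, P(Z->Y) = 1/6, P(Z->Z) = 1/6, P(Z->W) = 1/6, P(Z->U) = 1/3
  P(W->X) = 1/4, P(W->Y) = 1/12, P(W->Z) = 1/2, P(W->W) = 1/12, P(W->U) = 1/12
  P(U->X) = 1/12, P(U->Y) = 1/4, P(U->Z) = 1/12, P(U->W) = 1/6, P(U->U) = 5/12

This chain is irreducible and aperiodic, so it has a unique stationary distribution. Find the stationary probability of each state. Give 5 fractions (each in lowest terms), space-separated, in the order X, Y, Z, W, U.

Answer: 1394/10559 2358/10559 2409/10559 1880/10559 2518/10559

Derivation:
The stationary distribution satisfies pi = pi * P, i.e.:
  pi_X = 1/12*pi_X + 1/12*pi_Y + 1/6*pi_Z + 1/4*pi_W + 1/12*pi_U
  pi_Y = 5/12*pi_X + 1/4*pi_Y + 1/6*pi_Z + 1/12*pi_W + 1/4*pi_U
  pi_Z = 1/3*pi_X + 1/6*pi_Y + 1/6*pi_Z + 1/2*pi_W + 1/12*pi_U
  pi_W = 1/12*pi_X + 1/3*pi_Y + 1/6*pi_Z + 1/12*pi_W + 1/6*pi_U
  pi_U = 1/12*pi_X + 1/6*pi_Y + 1/3*pi_Z + 1/12*pi_W + 5/12*pi_U
with normalization: pi_X + pi_Y + pi_Z + pi_W + pi_U = 1.

Using the first 4 balance equations plus normalization, the linear system A*pi = b is:
  [-11/12, 1/12, 1/6, 1/4, 1/12] . pi = 0
  [5/12, -3/4, 1/6, 1/12, 1/4] . pi = 0
  [1/3, 1/6, -5/6, 1/2, 1/12] . pi = 0
  [1/12, 1/3, 1/6, -11/12, 1/6] . pi = 0
  [1, 1, 1, 1, 1] . pi = 1

Solving yields:
  pi_X = 1394/10559
  pi_Y = 2358/10559
  pi_Z = 2409/10559
  pi_W = 1880/10559
  pi_U = 2518/10559

Verification (pi * P):
  1394/10559*1/12 + 2358/10559*1/12 + 2409/10559*1/6 + 1880/10559*1/4 + 2518/10559*1/12 = 1394/10559 = pi_X  (ok)
  1394/10559*5/12 + 2358/10559*1/4 + 2409/10559*1/6 + 1880/10559*1/12 + 2518/10559*1/4 = 2358/10559 = pi_Y  (ok)
  1394/10559*1/3 + 2358/10559*1/6 + 2409/10559*1/6 + 1880/10559*1/2 + 2518/10559*1/12 = 2409/10559 = pi_Z  (ok)
  1394/10559*1/12 + 2358/10559*1/3 + 2409/10559*1/6 + 1880/10559*1/12 + 2518/10559*1/6 = 1880/10559 = pi_W  (ok)
  1394/10559*1/12 + 2358/10559*1/6 + 2409/10559*1/3 + 1880/10559*1/12 + 2518/10559*5/12 = 2518/10559 = pi_U  (ok)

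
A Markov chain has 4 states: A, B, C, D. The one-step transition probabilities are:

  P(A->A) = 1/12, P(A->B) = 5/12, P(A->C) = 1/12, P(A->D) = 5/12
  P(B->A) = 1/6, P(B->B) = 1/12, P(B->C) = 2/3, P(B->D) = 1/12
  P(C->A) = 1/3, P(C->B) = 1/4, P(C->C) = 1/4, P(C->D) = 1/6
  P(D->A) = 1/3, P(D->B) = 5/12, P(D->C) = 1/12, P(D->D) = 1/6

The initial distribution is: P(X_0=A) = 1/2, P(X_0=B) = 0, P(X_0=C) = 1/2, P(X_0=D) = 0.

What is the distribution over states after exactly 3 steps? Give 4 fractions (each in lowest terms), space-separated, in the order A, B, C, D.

Propagating the distribution step by step (d_{t+1} = d_t * P):
d_0 = (A=1/2, B=0, C=1/2, D=0)
  d_1[A] = 1/2*1/12 + 0*1/6 + 1/2*1/3 + 0*1/3 = 5/24
  d_1[B] = 1/2*5/12 + 0*1/12 + 1/2*1/4 + 0*5/12 = 1/3
  d_1[C] = 1/2*1/12 + 0*2/3 + 1/2*1/4 + 0*1/12 = 1/6
  d_1[D] = 1/2*5/12 + 0*1/12 + 1/2*1/6 + 0*1/6 = 7/24
d_1 = (A=5/24, B=1/3, C=1/6, D=7/24)
  d_2[A] = 5/24*1/12 + 1/3*1/6 + 1/6*1/3 + 7/24*1/3 = 65/288
  d_2[B] = 5/24*5/12 + 1/3*1/12 + 1/6*1/4 + 7/24*5/12 = 5/18
  d_2[C] = 5/24*1/12 + 1/3*2/3 + 1/6*1/4 + 7/24*1/12 = 11/36
  d_2[D] = 5/24*5/12 + 1/3*1/12 + 1/6*1/6 + 7/24*1/6 = 55/288
d_2 = (A=65/288, B=5/18, C=11/36, D=55/288)
  d_3[A] = 65/288*1/12 + 5/18*1/6 + 11/36*1/3 + 55/288*1/3 = 797/3456
  d_3[B] = 65/288*5/12 + 5/18*1/12 + 11/36*1/4 + 55/288*5/12 = 59/216
  d_3[C] = 65/288*1/12 + 5/18*2/3 + 11/36*1/4 + 55/288*1/12 = 8/27
  d_3[D] = 65/288*5/12 + 5/18*1/12 + 11/36*1/6 + 55/288*1/6 = 691/3456
d_3 = (A=797/3456, B=59/216, C=8/27, D=691/3456)

Answer: 797/3456 59/216 8/27 691/3456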